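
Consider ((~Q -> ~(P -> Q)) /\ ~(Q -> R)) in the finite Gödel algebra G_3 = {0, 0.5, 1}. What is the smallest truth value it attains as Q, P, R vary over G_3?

The minimum is attained at Q = 0, P = 0, R = 0:
  ~Q: Gödel ¬ of 0 = 1 (operand is 0)
  (P -> Q): 0 ≤ 0, so result = 1
  ~(P -> Q): Gödel ¬ of 1 = 0 (operand ≠ 0)
  (~Q -> ~(P -> Q)): 1 > 0, so result = 0
  (Q -> R): 0 ≤ 0, so result = 1
  ~(Q -> R): Gödel ¬ of 1 = 0 (operand ≠ 0)
  ((~Q -> ~(P -> Q)) /\ ~(Q -> R)) = min(0, 0) = 0
Checking all 27 assignments confirms none give a value below 0.00.

0.00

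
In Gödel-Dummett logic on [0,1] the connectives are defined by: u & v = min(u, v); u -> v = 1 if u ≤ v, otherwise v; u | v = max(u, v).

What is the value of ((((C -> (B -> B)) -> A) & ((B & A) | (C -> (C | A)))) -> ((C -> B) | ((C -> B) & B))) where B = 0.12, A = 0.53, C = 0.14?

(B -> B): 0.12 ≤ 0.12, so result = 1
(C -> (B -> B)): 0.14 ≤ 1, so result = 1
((C -> (B -> B)) -> A): 1 > 0.53, so result = 0.53
(B & A) = min(0.12, 0.53) = 0.12
(C | A) = max(0.14, 0.53) = 0.53
(C -> (C | A)): 0.14 ≤ 0.53, so result = 1
((B & A) | (C -> (C | A))) = max(0.12, 1) = 1
(((C -> (B -> B)) -> A) & ((B & A) | (C -> (C | A)))) = min(0.53, 1) = 0.53
(C -> B): 0.14 > 0.12, so result = 0.12
(C -> B): 0.14 > 0.12, so result = 0.12
((C -> B) & B) = min(0.12, 0.12) = 0.12
((C -> B) | ((C -> B) & B)) = max(0.12, 0.12) = 0.12
((((C -> (B -> B)) -> A) & ((B & A) | (C -> (C | A)))) -> ((C -> B) | ((C -> B) & B))): 0.53 > 0.12, so result = 0.12

0.12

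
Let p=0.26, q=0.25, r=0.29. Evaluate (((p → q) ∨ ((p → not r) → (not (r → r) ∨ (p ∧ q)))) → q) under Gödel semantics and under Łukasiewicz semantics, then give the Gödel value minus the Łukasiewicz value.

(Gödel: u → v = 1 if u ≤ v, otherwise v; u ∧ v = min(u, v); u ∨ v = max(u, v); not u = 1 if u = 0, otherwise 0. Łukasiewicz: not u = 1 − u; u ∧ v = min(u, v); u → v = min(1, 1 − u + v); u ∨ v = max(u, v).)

-0.01

Gödel evaluation:
  (p → q): 0.26 > 0.25, so result = 0.25
  not r: Gödel ¬ of 0.29 = 0 (operand ≠ 0)
  (p → not r): 0.26 > 0, so result = 0
  (r → r): 0.29 ≤ 0.29, so result = 1
  not (r → r): Gödel ¬ of 1 = 0 (operand ≠ 0)
  (p ∧ q) = min(0.26, 0.25) = 0.25
  (not (r → r) ∨ (p ∧ q)) = max(0, 0.25) = 0.25
  ((p → not r) → (not (r → r) ∨ (p ∧ q))): 0 ≤ 0.25, so result = 1
  ((p → q) ∨ ((p → not r) → (not (r → r) ∨ (p ∧ q)))) = max(0.25, 1) = 1
  (((p → q) ∨ ((p → not r) → (not (r → r) ∨ (p ∧ q)))) → q): 1 > 0.25, so result = 0.25
  Gödel value = 0.25
Łukasiewicz evaluation:
  (p → q): min(1, 1 − 0.26 + 0.25) = 0.99
  not r: Łukasiewicz ¬ gives 1 − 0.29 = 0.71
  (p → not r): min(1, 1 − 0.26 + 0.71) = 1
  (r → r): min(1, 1 − 0.29 + 0.29) = 1
  not (r → r): Łukasiewicz ¬ gives 1 − 1 = 0
  (p ∧ q) = min(0.26, 0.25) = 0.25
  (not (r → r) ∨ (p ∧ q)) = max(0, 0.25) = 0.25
  ((p → not r) → (not (r → r) ∨ (p ∧ q))): min(1, 1 − 1 + 0.25) = 0.25
  ((p → q) ∨ ((p → not r) → (not (r → r) ∨ (p ∧ q)))) = max(0.99, 0.25) = 0.99
  (((p → q) ∨ ((p → not r) → (not (r → r) ∨ (p ∧ q)))) → q): min(1, 1 − 0.99 + 0.25) = 0.26
  Łukasiewicz value = 0.26
Difference: 0.25 − 0.26 = -0.01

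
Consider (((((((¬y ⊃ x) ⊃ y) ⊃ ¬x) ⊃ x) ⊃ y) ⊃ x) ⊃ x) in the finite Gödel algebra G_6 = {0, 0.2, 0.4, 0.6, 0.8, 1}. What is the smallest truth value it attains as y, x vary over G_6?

0.20

The minimum is attained at y = 0, x = 0.2:
  ¬y: Gödel ¬ of 0 = 1 (operand is 0)
  (¬y ⊃ x): 1 > 0.2, so result = 0.2
  ((¬y ⊃ x) ⊃ y): 0.2 > 0, so result = 0
  ¬x: Gödel ¬ of 0.2 = 0 (operand ≠ 0)
  (((¬y ⊃ x) ⊃ y) ⊃ ¬x): 0 ≤ 0, so result = 1
  ((((¬y ⊃ x) ⊃ y) ⊃ ¬x) ⊃ x): 1 > 0.2, so result = 0.2
  (((((¬y ⊃ x) ⊃ y) ⊃ ¬x) ⊃ x) ⊃ y): 0.2 > 0, so result = 0
  ((((((¬y ⊃ x) ⊃ y) ⊃ ¬x) ⊃ x) ⊃ y) ⊃ x): 0 ≤ 0.2, so result = 1
  (((((((¬y ⊃ x) ⊃ y) ⊃ ¬x) ⊃ x) ⊃ y) ⊃ x) ⊃ x): 1 > 0.2, so result = 0.2
Checking all 36 assignments confirms none give a value below 0.20.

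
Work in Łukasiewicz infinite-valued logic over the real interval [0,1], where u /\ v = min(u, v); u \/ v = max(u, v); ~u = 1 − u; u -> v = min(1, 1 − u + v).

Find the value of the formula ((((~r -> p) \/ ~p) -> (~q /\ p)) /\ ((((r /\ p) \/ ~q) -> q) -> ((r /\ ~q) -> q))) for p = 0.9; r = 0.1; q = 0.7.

0.30

~r: Łukasiewicz ¬ gives 1 − 0.1 = 0.9
(~r -> p): min(1, 1 − 0.9 + 0.9) = 1
~p: Łukasiewicz ¬ gives 1 − 0.9 = 0.1
((~r -> p) \/ ~p) = max(1, 0.1) = 1
~q: Łukasiewicz ¬ gives 1 − 0.7 = 0.3
(~q /\ p) = min(0.3, 0.9) = 0.3
(((~r -> p) \/ ~p) -> (~q /\ p)): min(1, 1 − 1 + 0.3) = 0.3
(r /\ p) = min(0.1, 0.9) = 0.1
~q: Łukasiewicz ¬ gives 1 − 0.7 = 0.3
((r /\ p) \/ ~q) = max(0.1, 0.3) = 0.3
(((r /\ p) \/ ~q) -> q): min(1, 1 − 0.3 + 0.7) = 1
~q: Łukasiewicz ¬ gives 1 − 0.7 = 0.3
(r /\ ~q) = min(0.1, 0.3) = 0.1
((r /\ ~q) -> q): min(1, 1 − 0.1 + 0.7) = 1
((((r /\ p) \/ ~q) -> q) -> ((r /\ ~q) -> q)): min(1, 1 − 1 + 1) = 1
((((~r -> p) \/ ~p) -> (~q /\ p)) /\ ((((r /\ p) \/ ~q) -> q) -> ((r /\ ~q) -> q))) = min(0.3, 1) = 0.3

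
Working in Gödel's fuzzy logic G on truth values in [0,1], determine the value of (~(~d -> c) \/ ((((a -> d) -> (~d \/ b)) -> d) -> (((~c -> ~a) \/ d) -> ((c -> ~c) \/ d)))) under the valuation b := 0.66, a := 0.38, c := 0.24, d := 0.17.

1.00

~d: Gödel ¬ of 0.17 = 0 (operand ≠ 0)
(~d -> c): 0 ≤ 0.24, so result = 1
~(~d -> c): Gödel ¬ of 1 = 0 (operand ≠ 0)
(a -> d): 0.38 > 0.17, so result = 0.17
~d: Gödel ¬ of 0.17 = 0 (operand ≠ 0)
(~d \/ b) = max(0, 0.66) = 0.66
((a -> d) -> (~d \/ b)): 0.17 ≤ 0.66, so result = 1
(((a -> d) -> (~d \/ b)) -> d): 1 > 0.17, so result = 0.17
~c: Gödel ¬ of 0.24 = 0 (operand ≠ 0)
~a: Gödel ¬ of 0.38 = 0 (operand ≠ 0)
(~c -> ~a): 0 ≤ 0, so result = 1
((~c -> ~a) \/ d) = max(1, 0.17) = 1
~c: Gödel ¬ of 0.24 = 0 (operand ≠ 0)
(c -> ~c): 0.24 > 0, so result = 0
((c -> ~c) \/ d) = max(0, 0.17) = 0.17
(((~c -> ~a) \/ d) -> ((c -> ~c) \/ d)): 1 > 0.17, so result = 0.17
((((a -> d) -> (~d \/ b)) -> d) -> (((~c -> ~a) \/ d) -> ((c -> ~c) \/ d))): 0.17 ≤ 0.17, so result = 1
(~(~d -> c) \/ ((((a -> d) -> (~d \/ b)) -> d) -> (((~c -> ~a) \/ d) -> ((c -> ~c) \/ d)))) = max(0, 1) = 1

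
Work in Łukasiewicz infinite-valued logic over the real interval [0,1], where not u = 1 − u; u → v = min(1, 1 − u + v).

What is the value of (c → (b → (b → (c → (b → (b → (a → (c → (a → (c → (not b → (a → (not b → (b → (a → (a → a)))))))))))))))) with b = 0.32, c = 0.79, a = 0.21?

not b: Łukasiewicz ¬ gives 1 − 0.32 = 0.68
not b: Łukasiewicz ¬ gives 1 − 0.32 = 0.68
(a → a): min(1, 1 − 0.21 + 0.21) = 1
(a → (a → a)): min(1, 1 − 0.21 + 1) = 1
(b → (a → (a → a))): min(1, 1 − 0.32 + 1) = 1
(not b → (b → (a → (a → a)))): min(1, 1 − 0.68 + 1) = 1
(a → (not b → (b → (a → (a → a))))): min(1, 1 − 0.21 + 1) = 1
(not b → (a → (not b → (b → (a → (a → a)))))): min(1, 1 − 0.68 + 1) = 1
(c → (not b → (a → (not b → (b → (a → (a → a))))))): min(1, 1 − 0.79 + 1) = 1
(a → (c → (not b → (a → (not b → (b → (a → (a → a)))))))): min(1, 1 − 0.21 + 1) = 1
(c → (a → (c → (not b → (a → (not b → (b → (a → (a → a))))))))): min(1, 1 − 0.79 + 1) = 1
(a → (c → (a → (c → (not b → (a → (not b → (b → (a → (a → a)))))))))): min(1, 1 − 0.21 + 1) = 1
(b → (a → (c → (a → (c → (not b → (a → (not b → (b → (a → (a → a))))))))))): min(1, 1 − 0.32 + 1) = 1
(b → (b → (a → (c → (a → (c → (not b → (a → (not b → (b → (a → (a → a)))))))))))): min(1, 1 − 0.32 + 1) = 1
(c → (b → (b → (a → (c → (a → (c → (not b → (a → (not b → (b → (a → (a → a))))))))))))): min(1, 1 − 0.79 + 1) = 1
(b → (c → (b → (b → (a → (c → (a → (c → (not b → (a → (not b → (b → (a → (a → a)))))))))))))): min(1, 1 − 0.32 + 1) = 1
(b → (b → (c → (b → (b → (a → (c → (a → (c → (not b → (a → (not b → (b → (a → (a → a))))))))))))))): min(1, 1 − 0.32 + 1) = 1
(c → (b → (b → (c → (b → (b → (a → (c → (a → (c → (not b → (a → (not b → (b → (a → (a → a)))))))))))))))): min(1, 1 − 0.79 + 1) = 1

1.00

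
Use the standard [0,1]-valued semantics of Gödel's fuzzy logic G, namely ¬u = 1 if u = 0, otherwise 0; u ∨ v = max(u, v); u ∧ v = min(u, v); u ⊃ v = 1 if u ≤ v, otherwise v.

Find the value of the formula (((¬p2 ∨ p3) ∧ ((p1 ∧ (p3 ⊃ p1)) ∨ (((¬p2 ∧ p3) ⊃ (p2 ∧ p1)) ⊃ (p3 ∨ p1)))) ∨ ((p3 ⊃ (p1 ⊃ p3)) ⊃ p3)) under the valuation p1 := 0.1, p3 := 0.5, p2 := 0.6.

¬p2: Gödel ¬ of 0.6 = 0 (operand ≠ 0)
(¬p2 ∨ p3) = max(0, 0.5) = 0.5
(p3 ⊃ p1): 0.5 > 0.1, so result = 0.1
(p1 ∧ (p3 ⊃ p1)) = min(0.1, 0.1) = 0.1
¬p2: Gödel ¬ of 0.6 = 0 (operand ≠ 0)
(¬p2 ∧ p3) = min(0, 0.5) = 0
(p2 ∧ p1) = min(0.6, 0.1) = 0.1
((¬p2 ∧ p3) ⊃ (p2 ∧ p1)): 0 ≤ 0.1, so result = 1
(p3 ∨ p1) = max(0.5, 0.1) = 0.5
(((¬p2 ∧ p3) ⊃ (p2 ∧ p1)) ⊃ (p3 ∨ p1)): 1 > 0.5, so result = 0.5
((p1 ∧ (p3 ⊃ p1)) ∨ (((¬p2 ∧ p3) ⊃ (p2 ∧ p1)) ⊃ (p3 ∨ p1))) = max(0.1, 0.5) = 0.5
((¬p2 ∨ p3) ∧ ((p1 ∧ (p3 ⊃ p1)) ∨ (((¬p2 ∧ p3) ⊃ (p2 ∧ p1)) ⊃ (p3 ∨ p1)))) = min(0.5, 0.5) = 0.5
(p1 ⊃ p3): 0.1 ≤ 0.5, so result = 1
(p3 ⊃ (p1 ⊃ p3)): 0.5 ≤ 1, so result = 1
((p3 ⊃ (p1 ⊃ p3)) ⊃ p3): 1 > 0.5, so result = 0.5
(((¬p2 ∨ p3) ∧ ((p1 ∧ (p3 ⊃ p1)) ∨ (((¬p2 ∧ p3) ⊃ (p2 ∧ p1)) ⊃ (p3 ∨ p1)))) ∨ ((p3 ⊃ (p1 ⊃ p3)) ⊃ p3)) = max(0.5, 0.5) = 0.5

0.50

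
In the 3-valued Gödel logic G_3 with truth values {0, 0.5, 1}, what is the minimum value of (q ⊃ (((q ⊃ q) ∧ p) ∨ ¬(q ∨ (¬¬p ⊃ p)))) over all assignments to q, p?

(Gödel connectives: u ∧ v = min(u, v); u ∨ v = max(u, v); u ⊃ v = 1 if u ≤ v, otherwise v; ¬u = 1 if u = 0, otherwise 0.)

The minimum is attained at q = 0.5, p = 0:
  (q ⊃ q): 0.5 ≤ 0.5, so result = 1
  ((q ⊃ q) ∧ p) = min(1, 0) = 0
  ¬p: Gödel ¬ of 0 = 1 (operand is 0)
  ¬¬p: Gödel ¬ of 1 = 0 (operand ≠ 0)
  (¬¬p ⊃ p): 0 ≤ 0, so result = 1
  (q ∨ (¬¬p ⊃ p)) = max(0.5, 1) = 1
  ¬(q ∨ (¬¬p ⊃ p)): Gödel ¬ of 1 = 0 (operand ≠ 0)
  (((q ⊃ q) ∧ p) ∨ ¬(q ∨ (¬¬p ⊃ p))) = max(0, 0) = 0
  (q ⊃ (((q ⊃ q) ∧ p) ∨ ¬(q ∨ (¬¬p ⊃ p)))): 0.5 > 0, so result = 0
Checking all 9 assignments confirms none give a value below 0.00.

0.00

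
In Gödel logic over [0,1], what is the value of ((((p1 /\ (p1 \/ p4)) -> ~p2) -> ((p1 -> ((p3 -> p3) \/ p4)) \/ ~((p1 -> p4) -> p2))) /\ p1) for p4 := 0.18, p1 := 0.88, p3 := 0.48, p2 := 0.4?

(p1 \/ p4) = max(0.88, 0.18) = 0.88
(p1 /\ (p1 \/ p4)) = min(0.88, 0.88) = 0.88
~p2: Gödel ¬ of 0.4 = 0 (operand ≠ 0)
((p1 /\ (p1 \/ p4)) -> ~p2): 0.88 > 0, so result = 0
(p3 -> p3): 0.48 ≤ 0.48, so result = 1
((p3 -> p3) \/ p4) = max(1, 0.18) = 1
(p1 -> ((p3 -> p3) \/ p4)): 0.88 ≤ 1, so result = 1
(p1 -> p4): 0.88 > 0.18, so result = 0.18
((p1 -> p4) -> p2): 0.18 ≤ 0.4, so result = 1
~((p1 -> p4) -> p2): Gödel ¬ of 1 = 0 (operand ≠ 0)
((p1 -> ((p3 -> p3) \/ p4)) \/ ~((p1 -> p4) -> p2)) = max(1, 0) = 1
(((p1 /\ (p1 \/ p4)) -> ~p2) -> ((p1 -> ((p3 -> p3) \/ p4)) \/ ~((p1 -> p4) -> p2))): 0 ≤ 1, so result = 1
((((p1 /\ (p1 \/ p4)) -> ~p2) -> ((p1 -> ((p3 -> p3) \/ p4)) \/ ~((p1 -> p4) -> p2))) /\ p1) = min(1, 0.88) = 0.88

0.88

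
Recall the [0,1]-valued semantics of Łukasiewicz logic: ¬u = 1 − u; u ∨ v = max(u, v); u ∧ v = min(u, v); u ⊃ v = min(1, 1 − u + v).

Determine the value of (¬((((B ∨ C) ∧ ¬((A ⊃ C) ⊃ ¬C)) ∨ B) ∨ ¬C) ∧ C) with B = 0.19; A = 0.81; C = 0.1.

(B ∨ C) = max(0.19, 0.1) = 0.19
(A ⊃ C): min(1, 1 − 0.81 + 0.1) = 0.29
¬C: Łukasiewicz ¬ gives 1 − 0.1 = 0.9
((A ⊃ C) ⊃ ¬C): min(1, 1 − 0.29 + 0.9) = 1
¬((A ⊃ C) ⊃ ¬C): Łukasiewicz ¬ gives 1 − 1 = 0
((B ∨ C) ∧ ¬((A ⊃ C) ⊃ ¬C)) = min(0.19, 0) = 0
(((B ∨ C) ∧ ¬((A ⊃ C) ⊃ ¬C)) ∨ B) = max(0, 0.19) = 0.19
¬C: Łukasiewicz ¬ gives 1 − 0.1 = 0.9
((((B ∨ C) ∧ ¬((A ⊃ C) ⊃ ¬C)) ∨ B) ∨ ¬C) = max(0.19, 0.9) = 0.9
¬((((B ∨ C) ∧ ¬((A ⊃ C) ⊃ ¬C)) ∨ B) ∨ ¬C): Łukasiewicz ¬ gives 1 − 0.9 = 0.1
(¬((((B ∨ C) ∧ ¬((A ⊃ C) ⊃ ¬C)) ∨ B) ∨ ¬C) ∧ C) = min(0.1, 0.1) = 0.1

0.10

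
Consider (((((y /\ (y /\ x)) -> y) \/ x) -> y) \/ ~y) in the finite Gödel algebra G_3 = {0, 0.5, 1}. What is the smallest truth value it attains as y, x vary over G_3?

0.50

The minimum is attained at y = 0.5, x = 0:
  (y /\ x) = min(0.5, 0) = 0
  (y /\ (y /\ x)) = min(0.5, 0) = 0
  ((y /\ (y /\ x)) -> y): 0 ≤ 0.5, so result = 1
  (((y /\ (y /\ x)) -> y) \/ x) = max(1, 0) = 1
  ((((y /\ (y /\ x)) -> y) \/ x) -> y): 1 > 0.5, so result = 0.5
  ~y: Gödel ¬ of 0.5 = 0 (operand ≠ 0)
  (((((y /\ (y /\ x)) -> y) \/ x) -> y) \/ ~y) = max(0.5, 0) = 0.5
Checking all 9 assignments confirms none give a value below 0.50.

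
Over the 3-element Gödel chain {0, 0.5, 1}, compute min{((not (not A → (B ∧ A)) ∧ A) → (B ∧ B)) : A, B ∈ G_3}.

Every assignment gives 1. For instance at A = 0, B = 0:
  not A: Gödel ¬ of 0 = 1 (operand is 0)
  (B ∧ A) = min(0, 0) = 0
  (not A → (B ∧ A)): 1 > 0, so result = 0
  not (not A → (B ∧ A)): Gödel ¬ of 0 = 1 (operand is 0)
  (not (not A → (B ∧ A)) ∧ A) = min(1, 0) = 0
  (B ∧ B) = min(0, 0) = 0
  ((not (not A → (B ∧ A)) ∧ A) → (B ∧ B)): 0 ≤ 0, so result = 1
All 9 assignments give value 1 — the formula is a G_3-tautology.

1.00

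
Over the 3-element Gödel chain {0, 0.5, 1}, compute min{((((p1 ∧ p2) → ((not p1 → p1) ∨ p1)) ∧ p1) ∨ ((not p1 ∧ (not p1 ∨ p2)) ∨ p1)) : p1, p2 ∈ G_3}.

The minimum is attained at p1 = 0.5, p2 = 0:
  (p1 ∧ p2) = min(0.5, 0) = 0
  not p1: Gödel ¬ of 0.5 = 0 (operand ≠ 0)
  (not p1 → p1): 0 ≤ 0.5, so result = 1
  ((not p1 → p1) ∨ p1) = max(1, 0.5) = 1
  ((p1 ∧ p2) → ((not p1 → p1) ∨ p1)): 0 ≤ 1, so result = 1
  (((p1 ∧ p2) → ((not p1 → p1) ∨ p1)) ∧ p1) = min(1, 0.5) = 0.5
  not p1: Gödel ¬ of 0.5 = 0 (operand ≠ 0)
  not p1: Gödel ¬ of 0.5 = 0 (operand ≠ 0)
  (not p1 ∨ p2) = max(0, 0) = 0
  (not p1 ∧ (not p1 ∨ p2)) = min(0, 0) = 0
  ((not p1 ∧ (not p1 ∨ p2)) ∨ p1) = max(0, 0.5) = 0.5
  ((((p1 ∧ p2) → ((not p1 → p1) ∨ p1)) ∧ p1) ∨ ((not p1 ∧ (not p1 ∨ p2)) ∨ p1)) = max(0.5, 0.5) = 0.5
Checking all 9 assignments confirms none give a value below 0.50.

0.50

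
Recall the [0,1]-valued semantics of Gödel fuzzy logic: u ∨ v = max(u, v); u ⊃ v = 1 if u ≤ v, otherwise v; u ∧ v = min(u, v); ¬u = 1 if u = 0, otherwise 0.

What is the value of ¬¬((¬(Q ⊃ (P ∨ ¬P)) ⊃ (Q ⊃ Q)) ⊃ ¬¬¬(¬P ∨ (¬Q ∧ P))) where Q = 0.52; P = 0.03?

1.00

¬P: Gödel ¬ of 0.03 = 0 (operand ≠ 0)
(P ∨ ¬P) = max(0.03, 0) = 0.03
(Q ⊃ (P ∨ ¬P)): 0.52 > 0.03, so result = 0.03
¬(Q ⊃ (P ∨ ¬P)): Gödel ¬ of 0.03 = 0 (operand ≠ 0)
(Q ⊃ Q): 0.52 ≤ 0.52, so result = 1
(¬(Q ⊃ (P ∨ ¬P)) ⊃ (Q ⊃ Q)): 0 ≤ 1, so result = 1
¬P: Gödel ¬ of 0.03 = 0 (operand ≠ 0)
¬Q: Gödel ¬ of 0.52 = 0 (operand ≠ 0)
(¬Q ∧ P) = min(0, 0.03) = 0
(¬P ∨ (¬Q ∧ P)) = max(0, 0) = 0
¬(¬P ∨ (¬Q ∧ P)): Gödel ¬ of 0 = 1 (operand is 0)
¬¬(¬P ∨ (¬Q ∧ P)): Gödel ¬ of 1 = 0 (operand ≠ 0)
¬¬¬(¬P ∨ (¬Q ∧ P)): Gödel ¬ of 0 = 1 (operand is 0)
((¬(Q ⊃ (P ∨ ¬P)) ⊃ (Q ⊃ Q)) ⊃ ¬¬¬(¬P ∨ (¬Q ∧ P))): 1 ≤ 1, so result = 1
¬((¬(Q ⊃ (P ∨ ¬P)) ⊃ (Q ⊃ Q)) ⊃ ¬¬¬(¬P ∨ (¬Q ∧ P))): Gödel ¬ of 1 = 0 (operand ≠ 0)
¬¬((¬(Q ⊃ (P ∨ ¬P)) ⊃ (Q ⊃ Q)) ⊃ ¬¬¬(¬P ∨ (¬Q ∧ P))): Gödel ¬ of 0 = 1 (operand is 0)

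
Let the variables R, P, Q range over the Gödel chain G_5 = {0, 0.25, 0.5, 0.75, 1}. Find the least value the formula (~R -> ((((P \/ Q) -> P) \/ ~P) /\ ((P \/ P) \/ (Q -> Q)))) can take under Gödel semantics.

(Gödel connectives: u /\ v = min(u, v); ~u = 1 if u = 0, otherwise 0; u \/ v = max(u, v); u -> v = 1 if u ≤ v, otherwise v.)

The minimum is attained at R = 0, P = 0.25, Q = 0.5:
  ~R: Gödel ¬ of 0 = 1 (operand is 0)
  (P \/ Q) = max(0.25, 0.5) = 0.5
  ((P \/ Q) -> P): 0.5 > 0.25, so result = 0.25
  ~P: Gödel ¬ of 0.25 = 0 (operand ≠ 0)
  (((P \/ Q) -> P) \/ ~P) = max(0.25, 0) = 0.25
  (P \/ P) = max(0.25, 0.25) = 0.25
  (Q -> Q): 0.5 ≤ 0.5, so result = 1
  ((P \/ P) \/ (Q -> Q)) = max(0.25, 1) = 1
  ((((P \/ Q) -> P) \/ ~P) /\ ((P \/ P) \/ (Q -> Q))) = min(0.25, 1) = 0.25
  (~R -> ((((P \/ Q) -> P) \/ ~P) /\ ((P \/ P) \/ (Q -> Q)))): 1 > 0.25, so result = 0.25
Checking all 125 assignments confirms none give a value below 0.25.

0.25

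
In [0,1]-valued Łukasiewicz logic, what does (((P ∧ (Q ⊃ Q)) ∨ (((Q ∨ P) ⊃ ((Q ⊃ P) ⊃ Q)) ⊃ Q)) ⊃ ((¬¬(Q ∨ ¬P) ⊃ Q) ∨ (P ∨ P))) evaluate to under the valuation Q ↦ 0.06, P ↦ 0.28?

1.00

(Q ⊃ Q): min(1, 1 − 0.06 + 0.06) = 1
(P ∧ (Q ⊃ Q)) = min(0.28, 1) = 0.28
(Q ∨ P) = max(0.06, 0.28) = 0.28
(Q ⊃ P): min(1, 1 − 0.06 + 0.28) = 1
((Q ⊃ P) ⊃ Q): min(1, 1 − 1 + 0.06) = 0.06
((Q ∨ P) ⊃ ((Q ⊃ P) ⊃ Q)): min(1, 1 − 0.28 + 0.06) = 0.78
(((Q ∨ P) ⊃ ((Q ⊃ P) ⊃ Q)) ⊃ Q): min(1, 1 − 0.78 + 0.06) = 0.28
((P ∧ (Q ⊃ Q)) ∨ (((Q ∨ P) ⊃ ((Q ⊃ P) ⊃ Q)) ⊃ Q)) = max(0.28, 0.28) = 0.28
¬P: Łukasiewicz ¬ gives 1 − 0.28 = 0.72
(Q ∨ ¬P) = max(0.06, 0.72) = 0.72
¬(Q ∨ ¬P): Łukasiewicz ¬ gives 1 − 0.72 = 0.28
¬¬(Q ∨ ¬P): Łukasiewicz ¬ gives 1 − 0.28 = 0.72
(¬¬(Q ∨ ¬P) ⊃ Q): min(1, 1 − 0.72 + 0.06) = 0.34
(P ∨ P) = max(0.28, 0.28) = 0.28
((¬¬(Q ∨ ¬P) ⊃ Q) ∨ (P ∨ P)) = max(0.34, 0.28) = 0.34
(((P ∧ (Q ⊃ Q)) ∨ (((Q ∨ P) ⊃ ((Q ⊃ P) ⊃ Q)) ⊃ Q)) ⊃ ((¬¬(Q ∨ ¬P) ⊃ Q) ∨ (P ∨ P))): min(1, 1 − 0.28 + 0.34) = 1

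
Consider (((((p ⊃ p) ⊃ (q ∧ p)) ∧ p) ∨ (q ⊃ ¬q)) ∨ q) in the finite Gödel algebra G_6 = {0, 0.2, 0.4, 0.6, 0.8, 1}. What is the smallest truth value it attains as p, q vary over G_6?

0.20

The minimum is attained at p = 0, q = 0.2:
  (p ⊃ p): 0 ≤ 0, so result = 1
  (q ∧ p) = min(0.2, 0) = 0
  ((p ⊃ p) ⊃ (q ∧ p)): 1 > 0, so result = 0
  (((p ⊃ p) ⊃ (q ∧ p)) ∧ p) = min(0, 0) = 0
  ¬q: Gödel ¬ of 0.2 = 0 (operand ≠ 0)
  (q ⊃ ¬q): 0.2 > 0, so result = 0
  ((((p ⊃ p) ⊃ (q ∧ p)) ∧ p) ∨ (q ⊃ ¬q)) = max(0, 0) = 0
  (((((p ⊃ p) ⊃ (q ∧ p)) ∧ p) ∨ (q ⊃ ¬q)) ∨ q) = max(0, 0.2) = 0.2
Checking all 36 assignments confirms none give a value below 0.20.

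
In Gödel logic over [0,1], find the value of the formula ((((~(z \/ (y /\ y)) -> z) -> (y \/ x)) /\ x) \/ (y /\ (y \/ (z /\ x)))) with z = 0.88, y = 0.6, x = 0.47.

0.60

(y /\ y) = min(0.6, 0.6) = 0.6
(z \/ (y /\ y)) = max(0.88, 0.6) = 0.88
~(z \/ (y /\ y)): Gödel ¬ of 0.88 = 0 (operand ≠ 0)
(~(z \/ (y /\ y)) -> z): 0 ≤ 0.88, so result = 1
(y \/ x) = max(0.6, 0.47) = 0.6
((~(z \/ (y /\ y)) -> z) -> (y \/ x)): 1 > 0.6, so result = 0.6
(((~(z \/ (y /\ y)) -> z) -> (y \/ x)) /\ x) = min(0.6, 0.47) = 0.47
(z /\ x) = min(0.88, 0.47) = 0.47
(y \/ (z /\ x)) = max(0.6, 0.47) = 0.6
(y /\ (y \/ (z /\ x))) = min(0.6, 0.6) = 0.6
((((~(z \/ (y /\ y)) -> z) -> (y \/ x)) /\ x) \/ (y /\ (y \/ (z /\ x)))) = max(0.47, 0.6) = 0.6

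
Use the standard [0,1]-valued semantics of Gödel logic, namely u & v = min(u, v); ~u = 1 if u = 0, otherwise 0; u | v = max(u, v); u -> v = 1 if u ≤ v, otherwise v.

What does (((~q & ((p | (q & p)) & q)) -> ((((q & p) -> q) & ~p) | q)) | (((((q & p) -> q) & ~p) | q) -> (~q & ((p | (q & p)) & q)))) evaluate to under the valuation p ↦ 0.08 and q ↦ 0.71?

~q: Gödel ¬ of 0.71 = 0 (operand ≠ 0)
(q & p) = min(0.71, 0.08) = 0.08
(p | (q & p)) = max(0.08, 0.08) = 0.08
((p | (q & p)) & q) = min(0.08, 0.71) = 0.08
(~q & ((p | (q & p)) & q)) = min(0, 0.08) = 0
(q & p) = min(0.71, 0.08) = 0.08
((q & p) -> q): 0.08 ≤ 0.71, so result = 1
~p: Gödel ¬ of 0.08 = 0 (operand ≠ 0)
(((q & p) -> q) & ~p) = min(1, 0) = 0
((((q & p) -> q) & ~p) | q) = max(0, 0.71) = 0.71
((~q & ((p | (q & p)) & q)) -> ((((q & p) -> q) & ~p) | q)): 0 ≤ 0.71, so result = 1
(q & p) = min(0.71, 0.08) = 0.08
((q & p) -> q): 0.08 ≤ 0.71, so result = 1
~p: Gödel ¬ of 0.08 = 0 (operand ≠ 0)
(((q & p) -> q) & ~p) = min(1, 0) = 0
((((q & p) -> q) & ~p) | q) = max(0, 0.71) = 0.71
~q: Gödel ¬ of 0.71 = 0 (operand ≠ 0)
(q & p) = min(0.71, 0.08) = 0.08
(p | (q & p)) = max(0.08, 0.08) = 0.08
((p | (q & p)) & q) = min(0.08, 0.71) = 0.08
(~q & ((p | (q & p)) & q)) = min(0, 0.08) = 0
(((((q & p) -> q) & ~p) | q) -> (~q & ((p | (q & p)) & q))): 0.71 > 0, so result = 0
(((~q & ((p | (q & p)) & q)) -> ((((q & p) -> q) & ~p) | q)) | (((((q & p) -> q) & ~p) | q) -> (~q & ((p | (q & p)) & q)))) = max(1, 0) = 1

1.00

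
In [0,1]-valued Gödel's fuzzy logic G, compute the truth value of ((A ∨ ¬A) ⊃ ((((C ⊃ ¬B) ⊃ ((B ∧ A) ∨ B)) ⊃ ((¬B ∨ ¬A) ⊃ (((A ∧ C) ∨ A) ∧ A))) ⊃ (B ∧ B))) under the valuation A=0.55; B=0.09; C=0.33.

¬A: Gödel ¬ of 0.55 = 0 (operand ≠ 0)
(A ∨ ¬A) = max(0.55, 0) = 0.55
¬B: Gödel ¬ of 0.09 = 0 (operand ≠ 0)
(C ⊃ ¬B): 0.33 > 0, so result = 0
(B ∧ A) = min(0.09, 0.55) = 0.09
((B ∧ A) ∨ B) = max(0.09, 0.09) = 0.09
((C ⊃ ¬B) ⊃ ((B ∧ A) ∨ B)): 0 ≤ 0.09, so result = 1
¬B: Gödel ¬ of 0.09 = 0 (operand ≠ 0)
¬A: Gödel ¬ of 0.55 = 0 (operand ≠ 0)
(¬B ∨ ¬A) = max(0, 0) = 0
(A ∧ C) = min(0.55, 0.33) = 0.33
((A ∧ C) ∨ A) = max(0.33, 0.55) = 0.55
(((A ∧ C) ∨ A) ∧ A) = min(0.55, 0.55) = 0.55
((¬B ∨ ¬A) ⊃ (((A ∧ C) ∨ A) ∧ A)): 0 ≤ 0.55, so result = 1
(((C ⊃ ¬B) ⊃ ((B ∧ A) ∨ B)) ⊃ ((¬B ∨ ¬A) ⊃ (((A ∧ C) ∨ A) ∧ A))): 1 ≤ 1, so result = 1
(B ∧ B) = min(0.09, 0.09) = 0.09
((((C ⊃ ¬B) ⊃ ((B ∧ A) ∨ B)) ⊃ ((¬B ∨ ¬A) ⊃ (((A ∧ C) ∨ A) ∧ A))) ⊃ (B ∧ B)): 1 > 0.09, so result = 0.09
((A ∨ ¬A) ⊃ ((((C ⊃ ¬B) ⊃ ((B ∧ A) ∨ B)) ⊃ ((¬B ∨ ¬A) ⊃ (((A ∧ C) ∨ A) ∧ A))) ⊃ (B ∧ B))): 0.55 > 0.09, so result = 0.09

0.09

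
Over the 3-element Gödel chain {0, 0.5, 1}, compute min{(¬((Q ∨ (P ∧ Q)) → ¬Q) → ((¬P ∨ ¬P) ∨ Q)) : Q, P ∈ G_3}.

0.50

The minimum is attained at Q = 0.5, P = 0.5:
  (P ∧ Q) = min(0.5, 0.5) = 0.5
  (Q ∨ (P ∧ Q)) = max(0.5, 0.5) = 0.5
  ¬Q: Gödel ¬ of 0.5 = 0 (operand ≠ 0)
  ((Q ∨ (P ∧ Q)) → ¬Q): 0.5 > 0, so result = 0
  ¬((Q ∨ (P ∧ Q)) → ¬Q): Gödel ¬ of 0 = 1 (operand is 0)
  ¬P: Gödel ¬ of 0.5 = 0 (operand ≠ 0)
  ¬P: Gödel ¬ of 0.5 = 0 (operand ≠ 0)
  (¬P ∨ ¬P) = max(0, 0) = 0
  ((¬P ∨ ¬P) ∨ Q) = max(0, 0.5) = 0.5
  (¬((Q ∨ (P ∧ Q)) → ¬Q) → ((¬P ∨ ¬P) ∨ Q)): 1 > 0.5, so result = 0.5
Checking all 9 assignments confirms none give a value below 0.50.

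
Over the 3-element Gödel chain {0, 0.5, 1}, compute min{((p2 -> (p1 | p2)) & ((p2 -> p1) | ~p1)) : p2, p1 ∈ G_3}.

The minimum is attained at p2 = 1, p1 = 0.5:
  (p1 | p2) = max(0.5, 1) = 1
  (p2 -> (p1 | p2)): 1 ≤ 1, so result = 1
  (p2 -> p1): 1 > 0.5, so result = 0.5
  ~p1: Gödel ¬ of 0.5 = 0 (operand ≠ 0)
  ((p2 -> p1) | ~p1) = max(0.5, 0) = 0.5
  ((p2 -> (p1 | p2)) & ((p2 -> p1) | ~p1)) = min(1, 0.5) = 0.5
Checking all 9 assignments confirms none give a value below 0.50.

0.50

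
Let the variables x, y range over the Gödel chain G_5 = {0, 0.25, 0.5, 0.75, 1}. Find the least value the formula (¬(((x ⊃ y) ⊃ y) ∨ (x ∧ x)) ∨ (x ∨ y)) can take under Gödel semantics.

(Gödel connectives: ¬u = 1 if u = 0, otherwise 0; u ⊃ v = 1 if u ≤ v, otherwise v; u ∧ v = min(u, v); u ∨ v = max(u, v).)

The minimum is attained at x = 0, y = 0.25:
  (x ⊃ y): 0 ≤ 0.25, so result = 1
  ((x ⊃ y) ⊃ y): 1 > 0.25, so result = 0.25
  (x ∧ x) = min(0, 0) = 0
  (((x ⊃ y) ⊃ y) ∨ (x ∧ x)) = max(0.25, 0) = 0.25
  ¬(((x ⊃ y) ⊃ y) ∨ (x ∧ x)): Gödel ¬ of 0.25 = 0 (operand ≠ 0)
  (x ∨ y) = max(0, 0.25) = 0.25
  (¬(((x ⊃ y) ⊃ y) ∨ (x ∧ x)) ∨ (x ∨ y)) = max(0, 0.25) = 0.25
Checking all 25 assignments confirms none give a value below 0.25.

0.25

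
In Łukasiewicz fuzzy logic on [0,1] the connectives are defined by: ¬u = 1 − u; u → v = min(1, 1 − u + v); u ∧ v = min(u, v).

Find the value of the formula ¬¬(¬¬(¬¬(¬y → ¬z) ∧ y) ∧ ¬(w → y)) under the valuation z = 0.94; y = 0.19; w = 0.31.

¬y: Łukasiewicz ¬ gives 1 − 0.19 = 0.81
¬z: Łukasiewicz ¬ gives 1 − 0.94 = 0.06
(¬y → ¬z): min(1, 1 − 0.81 + 0.06) = 0.25
¬(¬y → ¬z): Łukasiewicz ¬ gives 1 − 0.25 = 0.75
¬¬(¬y → ¬z): Łukasiewicz ¬ gives 1 − 0.75 = 0.25
(¬¬(¬y → ¬z) ∧ y) = min(0.25, 0.19) = 0.19
¬(¬¬(¬y → ¬z) ∧ y): Łukasiewicz ¬ gives 1 − 0.19 = 0.81
¬¬(¬¬(¬y → ¬z) ∧ y): Łukasiewicz ¬ gives 1 − 0.81 = 0.19
(w → y): min(1, 1 − 0.31 + 0.19) = 0.88
¬(w → y): Łukasiewicz ¬ gives 1 − 0.88 = 0.12
(¬¬(¬¬(¬y → ¬z) ∧ y) ∧ ¬(w → y)) = min(0.19, 0.12) = 0.12
¬(¬¬(¬¬(¬y → ¬z) ∧ y) ∧ ¬(w → y)): Łukasiewicz ¬ gives 1 − 0.12 = 0.88
¬¬(¬¬(¬¬(¬y → ¬z) ∧ y) ∧ ¬(w → y)): Łukasiewicz ¬ gives 1 − 0.88 = 0.12

0.12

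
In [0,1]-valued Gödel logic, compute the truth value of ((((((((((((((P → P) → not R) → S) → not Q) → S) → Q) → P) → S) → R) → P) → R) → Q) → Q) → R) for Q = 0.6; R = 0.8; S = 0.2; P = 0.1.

(P → P): 0.1 ≤ 0.1, so result = 1
not R: Gödel ¬ of 0.8 = 0 (operand ≠ 0)
((P → P) → not R): 1 > 0, so result = 0
(((P → P) → not R) → S): 0 ≤ 0.2, so result = 1
not Q: Gödel ¬ of 0.6 = 0 (operand ≠ 0)
((((P → P) → not R) → S) → not Q): 1 > 0, so result = 0
(((((P → P) → not R) → S) → not Q) → S): 0 ≤ 0.2, so result = 1
((((((P → P) → not R) → S) → not Q) → S) → Q): 1 > 0.6, so result = 0.6
(((((((P → P) → not R) → S) → not Q) → S) → Q) → P): 0.6 > 0.1, so result = 0.1
((((((((P → P) → not R) → S) → not Q) → S) → Q) → P) → S): 0.1 ≤ 0.2, so result = 1
(((((((((P → P) → not R) → S) → not Q) → S) → Q) → P) → S) → R): 1 > 0.8, so result = 0.8
((((((((((P → P) → not R) → S) → not Q) → S) → Q) → P) → S) → R) → P): 0.8 > 0.1, so result = 0.1
(((((((((((P → P) → not R) → S) → not Q) → S) → Q) → P) → S) → R) → P) → R): 0.1 ≤ 0.8, so result = 1
((((((((((((P → P) → not R) → S) → not Q) → S) → Q) → P) → S) → R) → P) → R) → Q): 1 > 0.6, so result = 0.6
(((((((((((((P → P) → not R) → S) → not Q) → S) → Q) → P) → S) → R) → P) → R) → Q) → Q): 0.6 ≤ 0.6, so result = 1
((((((((((((((P → P) → not R) → S) → not Q) → S) → Q) → P) → S) → R) → P) → R) → Q) → Q) → R): 1 > 0.8, so result = 0.8

0.80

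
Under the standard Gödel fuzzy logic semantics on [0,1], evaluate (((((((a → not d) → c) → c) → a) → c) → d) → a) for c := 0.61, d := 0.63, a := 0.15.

0.15

not d: Gödel ¬ of 0.63 = 0 (operand ≠ 0)
(a → not d): 0.15 > 0, so result = 0
((a → not d) → c): 0 ≤ 0.61, so result = 1
(((a → not d) → c) → c): 1 > 0.61, so result = 0.61
((((a → not d) → c) → c) → a): 0.61 > 0.15, so result = 0.15
(((((a → not d) → c) → c) → a) → c): 0.15 ≤ 0.61, so result = 1
((((((a → not d) → c) → c) → a) → c) → d): 1 > 0.63, so result = 0.63
(((((((a → not d) → c) → c) → a) → c) → d) → a): 0.63 > 0.15, so result = 0.15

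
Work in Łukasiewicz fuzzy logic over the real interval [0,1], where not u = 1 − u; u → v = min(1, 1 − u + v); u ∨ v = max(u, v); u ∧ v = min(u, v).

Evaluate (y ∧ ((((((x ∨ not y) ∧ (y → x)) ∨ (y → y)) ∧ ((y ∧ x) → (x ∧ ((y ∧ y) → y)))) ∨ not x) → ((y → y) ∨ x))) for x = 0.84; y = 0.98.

not y: Łukasiewicz ¬ gives 1 − 0.98 = 0.02
(x ∨ not y) = max(0.84, 0.02) = 0.84
(y → x): min(1, 1 − 0.98 + 0.84) = 0.86
((x ∨ not y) ∧ (y → x)) = min(0.84, 0.86) = 0.84
(y → y): min(1, 1 − 0.98 + 0.98) = 1
(((x ∨ not y) ∧ (y → x)) ∨ (y → y)) = max(0.84, 1) = 1
(y ∧ x) = min(0.98, 0.84) = 0.84
(y ∧ y) = min(0.98, 0.98) = 0.98
((y ∧ y) → y): min(1, 1 − 0.98 + 0.98) = 1
(x ∧ ((y ∧ y) → y)) = min(0.84, 1) = 0.84
((y ∧ x) → (x ∧ ((y ∧ y) → y))): min(1, 1 − 0.84 + 0.84) = 1
((((x ∨ not y) ∧ (y → x)) ∨ (y → y)) ∧ ((y ∧ x) → (x ∧ ((y ∧ y) → y)))) = min(1, 1) = 1
not x: Łukasiewicz ¬ gives 1 − 0.84 = 0.16
(((((x ∨ not y) ∧ (y → x)) ∨ (y → y)) ∧ ((y ∧ x) → (x ∧ ((y ∧ y) → y)))) ∨ not x) = max(1, 0.16) = 1
(y → y): min(1, 1 − 0.98 + 0.98) = 1
((y → y) ∨ x) = max(1, 0.84) = 1
((((((x ∨ not y) ∧ (y → x)) ∨ (y → y)) ∧ ((y ∧ x) → (x ∧ ((y ∧ y) → y)))) ∨ not x) → ((y → y) ∨ x)): min(1, 1 − 1 + 1) = 1
(y ∧ ((((((x ∨ not y) ∧ (y → x)) ∨ (y → y)) ∧ ((y ∧ x) → (x ∧ ((y ∧ y) → y)))) ∨ not x) → ((y → y) ∨ x))) = min(0.98, 1) = 0.98

0.98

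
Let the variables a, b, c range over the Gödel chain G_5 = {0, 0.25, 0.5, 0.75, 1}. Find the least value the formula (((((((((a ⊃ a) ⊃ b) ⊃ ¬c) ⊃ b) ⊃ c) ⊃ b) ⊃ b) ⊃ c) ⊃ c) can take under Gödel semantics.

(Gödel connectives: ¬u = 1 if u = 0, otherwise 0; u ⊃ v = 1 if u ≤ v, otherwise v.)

0.25

The minimum is attained at a = 0, b = 0.25, c = 0.25:
  (a ⊃ a): 0 ≤ 0, so result = 1
  ((a ⊃ a) ⊃ b): 1 > 0.25, so result = 0.25
  ¬c: Gödel ¬ of 0.25 = 0 (operand ≠ 0)
  (((a ⊃ a) ⊃ b) ⊃ ¬c): 0.25 > 0, so result = 0
  ((((a ⊃ a) ⊃ b) ⊃ ¬c) ⊃ b): 0 ≤ 0.25, so result = 1
  (((((a ⊃ a) ⊃ b) ⊃ ¬c) ⊃ b) ⊃ c): 1 > 0.25, so result = 0.25
  ((((((a ⊃ a) ⊃ b) ⊃ ¬c) ⊃ b) ⊃ c) ⊃ b): 0.25 ≤ 0.25, so result = 1
  (((((((a ⊃ a) ⊃ b) ⊃ ¬c) ⊃ b) ⊃ c) ⊃ b) ⊃ b): 1 > 0.25, so result = 0.25
  ((((((((a ⊃ a) ⊃ b) ⊃ ¬c) ⊃ b) ⊃ c) ⊃ b) ⊃ b) ⊃ c): 0.25 ≤ 0.25, so result = 1
  (((((((((a ⊃ a) ⊃ b) ⊃ ¬c) ⊃ b) ⊃ c) ⊃ b) ⊃ b) ⊃ c) ⊃ c): 1 > 0.25, so result = 0.25
Checking all 125 assignments confirms none give a value below 0.25.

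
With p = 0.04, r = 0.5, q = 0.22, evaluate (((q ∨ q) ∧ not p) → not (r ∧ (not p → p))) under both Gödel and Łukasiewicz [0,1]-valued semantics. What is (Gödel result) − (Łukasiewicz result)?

Gödel evaluation:
  (q ∨ q) = max(0.22, 0.22) = 0.22
  not p: Gödel ¬ of 0.04 = 0 (operand ≠ 0)
  ((q ∨ q) ∧ not p) = min(0.22, 0) = 0
  not p: Gödel ¬ of 0.04 = 0 (operand ≠ 0)
  (not p → p): 0 ≤ 0.04, so result = 1
  (r ∧ (not p → p)) = min(0.5, 1) = 0.5
  not (r ∧ (not p → p)): Gödel ¬ of 0.5 = 0 (operand ≠ 0)
  (((q ∨ q) ∧ not p) → not (r ∧ (not p → p))): 0 ≤ 0, so result = 1
  Gödel value = 1
Łukasiewicz evaluation:
  (q ∨ q) = max(0.22, 0.22) = 0.22
  not p: Łukasiewicz ¬ gives 1 − 0.04 = 0.96
  ((q ∨ q) ∧ not p) = min(0.22, 0.96) = 0.22
  not p: Łukasiewicz ¬ gives 1 − 0.04 = 0.96
  (not p → p): min(1, 1 − 0.96 + 0.04) = 0.08
  (r ∧ (not p → p)) = min(0.5, 0.08) = 0.08
  not (r ∧ (not p → p)): Łukasiewicz ¬ gives 1 − 0.08 = 0.92
  (((q ∨ q) ∧ not p) → not (r ∧ (not p → p))): min(1, 1 − 0.22 + 0.92) = 1
  Łukasiewicz value = 1
Difference: 1 − 1 = 0.00

0.00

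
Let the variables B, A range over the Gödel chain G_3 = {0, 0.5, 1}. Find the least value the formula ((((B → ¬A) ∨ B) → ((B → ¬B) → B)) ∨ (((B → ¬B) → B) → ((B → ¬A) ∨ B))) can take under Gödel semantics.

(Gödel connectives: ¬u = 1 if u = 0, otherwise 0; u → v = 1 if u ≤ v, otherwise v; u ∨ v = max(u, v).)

1.00

Every assignment gives 1. For instance at B = 0, A = 0:
  ¬A: Gödel ¬ of 0 = 1 (operand is 0)
  (B → ¬A): 0 ≤ 1, so result = 1
  ((B → ¬A) ∨ B) = max(1, 0) = 1
  ¬B: Gödel ¬ of 0 = 1 (operand is 0)
  (B → ¬B): 0 ≤ 1, so result = 1
  ((B → ¬B) → B): 1 > 0, so result = 0
  (((B → ¬A) ∨ B) → ((B → ¬B) → B)): 1 > 0, so result = 0
  ¬B: Gödel ¬ of 0 = 1 (operand is 0)
  (B → ¬B): 0 ≤ 1, so result = 1
  ((B → ¬B) → B): 1 > 0, so result = 0
  ¬A: Gödel ¬ of 0 = 1 (operand is 0)
  (B → ¬A): 0 ≤ 1, so result = 1
  ((B → ¬A) ∨ B) = max(1, 0) = 1
  (((B → ¬B) → B) → ((B → ¬A) ∨ B)): 0 ≤ 1, so result = 1
  ((((B → ¬A) ∨ B) → ((B → ¬B) → B)) ∨ (((B → ¬B) → B) → ((B → ¬A) ∨ B))) = max(0, 1) = 1
All 9 assignments give value 1 — the formula is a G_3-tautology.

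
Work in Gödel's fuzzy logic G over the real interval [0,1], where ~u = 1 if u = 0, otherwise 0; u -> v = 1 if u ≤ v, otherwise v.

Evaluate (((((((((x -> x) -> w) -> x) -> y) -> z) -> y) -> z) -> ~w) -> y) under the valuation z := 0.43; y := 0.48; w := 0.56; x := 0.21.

1.00

(x -> x): 0.21 ≤ 0.21, so result = 1
((x -> x) -> w): 1 > 0.56, so result = 0.56
(((x -> x) -> w) -> x): 0.56 > 0.21, so result = 0.21
((((x -> x) -> w) -> x) -> y): 0.21 ≤ 0.48, so result = 1
(((((x -> x) -> w) -> x) -> y) -> z): 1 > 0.43, so result = 0.43
((((((x -> x) -> w) -> x) -> y) -> z) -> y): 0.43 ≤ 0.48, so result = 1
(((((((x -> x) -> w) -> x) -> y) -> z) -> y) -> z): 1 > 0.43, so result = 0.43
~w: Gödel ¬ of 0.56 = 0 (operand ≠ 0)
((((((((x -> x) -> w) -> x) -> y) -> z) -> y) -> z) -> ~w): 0.43 > 0, so result = 0
(((((((((x -> x) -> w) -> x) -> y) -> z) -> y) -> z) -> ~w) -> y): 0 ≤ 0.48, so result = 1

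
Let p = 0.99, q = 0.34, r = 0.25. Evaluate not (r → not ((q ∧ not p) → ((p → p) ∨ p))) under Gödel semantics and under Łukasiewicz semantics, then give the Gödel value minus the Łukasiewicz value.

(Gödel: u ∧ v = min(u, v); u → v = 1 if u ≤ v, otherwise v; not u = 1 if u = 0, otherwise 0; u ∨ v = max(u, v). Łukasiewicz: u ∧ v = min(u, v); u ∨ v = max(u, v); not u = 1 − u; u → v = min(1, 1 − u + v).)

Gödel evaluation:
  not p: Gödel ¬ of 0.99 = 0 (operand ≠ 0)
  (q ∧ not p) = min(0.34, 0) = 0
  (p → p): 0.99 ≤ 0.99, so result = 1
  ((p → p) ∨ p) = max(1, 0.99) = 1
  ((q ∧ not p) → ((p → p) ∨ p)): 0 ≤ 1, so result = 1
  not ((q ∧ not p) → ((p → p) ∨ p)): Gödel ¬ of 1 = 0 (operand ≠ 0)
  (r → not ((q ∧ not p) → ((p → p) ∨ p))): 0.25 > 0, so result = 0
  not (r → not ((q ∧ not p) → ((p → p) ∨ p))): Gödel ¬ of 0 = 1 (operand is 0)
  Gödel value = 1
Łukasiewicz evaluation:
  not p: Łukasiewicz ¬ gives 1 − 0.99 = 0.01
  (q ∧ not p) = min(0.34, 0.01) = 0.01
  (p → p): min(1, 1 − 0.99 + 0.99) = 1
  ((p → p) ∨ p) = max(1, 0.99) = 1
  ((q ∧ not p) → ((p → p) ∨ p)): min(1, 1 − 0.01 + 1) = 1
  not ((q ∧ not p) → ((p → p) ∨ p)): Łukasiewicz ¬ gives 1 − 1 = 0
  (r → not ((q ∧ not p) → ((p → p) ∨ p))): min(1, 1 − 0.25 + 0) = 0.75
  not (r → not ((q ∧ not p) → ((p → p) ∨ p))): Łukasiewicz ¬ gives 1 − 0.75 = 0.25
  Łukasiewicz value = 0.25
Difference: 1 − 0.25 = 0.75

0.75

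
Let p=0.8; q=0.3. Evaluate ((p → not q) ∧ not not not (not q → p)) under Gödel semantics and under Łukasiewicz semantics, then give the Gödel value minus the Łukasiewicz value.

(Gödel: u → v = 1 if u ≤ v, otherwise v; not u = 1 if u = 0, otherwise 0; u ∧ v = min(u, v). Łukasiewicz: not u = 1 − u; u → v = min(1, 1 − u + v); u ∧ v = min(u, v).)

Gödel evaluation:
  not q: Gödel ¬ of 0.3 = 0 (operand ≠ 0)
  (p → not q): 0.8 > 0, so result = 0
  not q: Gödel ¬ of 0.3 = 0 (operand ≠ 0)
  (not q → p): 0 ≤ 0.8, so result = 1
  not (not q → p): Gödel ¬ of 1 = 0 (operand ≠ 0)
  not not (not q → p): Gödel ¬ of 0 = 1 (operand is 0)
  not not not (not q → p): Gödel ¬ of 1 = 0 (operand ≠ 0)
  ((p → not q) ∧ not not not (not q → p)) = min(0, 0) = 0
  Gödel value = 0
Łukasiewicz evaluation:
  not q: Łukasiewicz ¬ gives 1 − 0.3 = 0.7
  (p → not q): min(1, 1 − 0.8 + 0.7) = 0.9
  not q: Łukasiewicz ¬ gives 1 − 0.3 = 0.7
  (not q → p): min(1, 1 − 0.7 + 0.8) = 1
  not (not q → p): Łukasiewicz ¬ gives 1 − 1 = 0
  not not (not q → p): Łukasiewicz ¬ gives 1 − 0 = 1
  not not not (not q → p): Łukasiewicz ¬ gives 1 − 1 = 0
  ((p → not q) ∧ not not not (not q → p)) = min(0.9, 0) = 0
  Łukasiewicz value = 0
Difference: 0 − 0 = 0.00

0.00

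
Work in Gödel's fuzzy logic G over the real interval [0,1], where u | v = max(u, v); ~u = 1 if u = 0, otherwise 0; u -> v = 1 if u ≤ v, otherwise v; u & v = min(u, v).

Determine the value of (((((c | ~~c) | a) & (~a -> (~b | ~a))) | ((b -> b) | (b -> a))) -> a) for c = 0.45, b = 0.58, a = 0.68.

0.68

~c: Gödel ¬ of 0.45 = 0 (operand ≠ 0)
~~c: Gödel ¬ of 0 = 1 (operand is 0)
(c | ~~c) = max(0.45, 1) = 1
((c | ~~c) | a) = max(1, 0.68) = 1
~a: Gödel ¬ of 0.68 = 0 (operand ≠ 0)
~b: Gödel ¬ of 0.58 = 0 (operand ≠ 0)
~a: Gödel ¬ of 0.68 = 0 (operand ≠ 0)
(~b | ~a) = max(0, 0) = 0
(~a -> (~b | ~a)): 0 ≤ 0, so result = 1
(((c | ~~c) | a) & (~a -> (~b | ~a))) = min(1, 1) = 1
(b -> b): 0.58 ≤ 0.58, so result = 1
(b -> a): 0.58 ≤ 0.68, so result = 1
((b -> b) | (b -> a)) = max(1, 1) = 1
((((c | ~~c) | a) & (~a -> (~b | ~a))) | ((b -> b) | (b -> a))) = max(1, 1) = 1
(((((c | ~~c) | a) & (~a -> (~b | ~a))) | ((b -> b) | (b -> a))) -> a): 1 > 0.68, so result = 0.68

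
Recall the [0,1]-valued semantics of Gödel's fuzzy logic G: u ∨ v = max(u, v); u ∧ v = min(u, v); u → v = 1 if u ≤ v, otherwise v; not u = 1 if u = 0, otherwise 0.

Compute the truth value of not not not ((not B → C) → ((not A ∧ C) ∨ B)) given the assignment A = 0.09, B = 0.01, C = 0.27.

not B: Gödel ¬ of 0.01 = 0 (operand ≠ 0)
(not B → C): 0 ≤ 0.27, so result = 1
not A: Gödel ¬ of 0.09 = 0 (operand ≠ 0)
(not A ∧ C) = min(0, 0.27) = 0
((not A ∧ C) ∨ B) = max(0, 0.01) = 0.01
((not B → C) → ((not A ∧ C) ∨ B)): 1 > 0.01, so result = 0.01
not ((not B → C) → ((not A ∧ C) ∨ B)): Gödel ¬ of 0.01 = 0 (operand ≠ 0)
not not ((not B → C) → ((not A ∧ C) ∨ B)): Gödel ¬ of 0 = 1 (operand is 0)
not not not ((not B → C) → ((not A ∧ C) ∨ B)): Gödel ¬ of 1 = 0 (operand ≠ 0)

0.00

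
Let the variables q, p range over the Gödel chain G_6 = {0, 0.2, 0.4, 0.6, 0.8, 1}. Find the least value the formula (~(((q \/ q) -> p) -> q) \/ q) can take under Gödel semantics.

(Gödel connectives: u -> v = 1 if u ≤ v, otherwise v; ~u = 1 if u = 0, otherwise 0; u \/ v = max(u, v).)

The minimum is attained at q = 0.2, p = 0:
  (q \/ q) = max(0.2, 0.2) = 0.2
  ((q \/ q) -> p): 0.2 > 0, so result = 0
  (((q \/ q) -> p) -> q): 0 ≤ 0.2, so result = 1
  ~(((q \/ q) -> p) -> q): Gödel ¬ of 1 = 0 (operand ≠ 0)
  (~(((q \/ q) -> p) -> q) \/ q) = max(0, 0.2) = 0.2
Checking all 36 assignments confirms none give a value below 0.20.

0.20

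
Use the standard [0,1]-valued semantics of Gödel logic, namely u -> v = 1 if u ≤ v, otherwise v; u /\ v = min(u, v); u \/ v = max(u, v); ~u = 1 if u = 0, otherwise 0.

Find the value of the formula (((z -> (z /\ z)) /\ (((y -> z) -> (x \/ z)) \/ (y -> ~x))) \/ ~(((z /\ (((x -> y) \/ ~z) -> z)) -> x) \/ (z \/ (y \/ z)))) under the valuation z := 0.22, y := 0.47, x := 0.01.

(z /\ z) = min(0.22, 0.22) = 0.22
(z -> (z /\ z)): 0.22 ≤ 0.22, so result = 1
(y -> z): 0.47 > 0.22, so result = 0.22
(x \/ z) = max(0.01, 0.22) = 0.22
((y -> z) -> (x \/ z)): 0.22 ≤ 0.22, so result = 1
~x: Gödel ¬ of 0.01 = 0 (operand ≠ 0)
(y -> ~x): 0.47 > 0, so result = 0
(((y -> z) -> (x \/ z)) \/ (y -> ~x)) = max(1, 0) = 1
((z -> (z /\ z)) /\ (((y -> z) -> (x \/ z)) \/ (y -> ~x))) = min(1, 1) = 1
(x -> y): 0.01 ≤ 0.47, so result = 1
~z: Gödel ¬ of 0.22 = 0 (operand ≠ 0)
((x -> y) \/ ~z) = max(1, 0) = 1
(((x -> y) \/ ~z) -> z): 1 > 0.22, so result = 0.22
(z /\ (((x -> y) \/ ~z) -> z)) = min(0.22, 0.22) = 0.22
((z /\ (((x -> y) \/ ~z) -> z)) -> x): 0.22 > 0.01, so result = 0.01
(y \/ z) = max(0.47, 0.22) = 0.47
(z \/ (y \/ z)) = max(0.22, 0.47) = 0.47
(((z /\ (((x -> y) \/ ~z) -> z)) -> x) \/ (z \/ (y \/ z))) = max(0.01, 0.47) = 0.47
~(((z /\ (((x -> y) \/ ~z) -> z)) -> x) \/ (z \/ (y \/ z))): Gödel ¬ of 0.47 = 0 (operand ≠ 0)
(((z -> (z /\ z)) /\ (((y -> z) -> (x \/ z)) \/ (y -> ~x))) \/ ~(((z /\ (((x -> y) \/ ~z) -> z)) -> x) \/ (z \/ (y \/ z)))) = max(1, 0) = 1

1.00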